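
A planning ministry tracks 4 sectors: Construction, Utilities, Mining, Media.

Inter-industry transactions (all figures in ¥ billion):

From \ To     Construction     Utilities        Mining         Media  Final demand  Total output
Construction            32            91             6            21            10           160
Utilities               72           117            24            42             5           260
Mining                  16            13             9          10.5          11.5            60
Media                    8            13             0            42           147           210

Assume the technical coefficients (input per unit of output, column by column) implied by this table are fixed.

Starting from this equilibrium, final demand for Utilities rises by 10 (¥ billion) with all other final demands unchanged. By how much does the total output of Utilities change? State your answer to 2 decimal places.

Δx_2 = 36.30

Technical coefficients a_ij = z_ij / X_j:
  a_11 = 32/160 = 0.20, a_21 = 72/160 = 0.45, a_31 = 16/160 = 0.10, a_41 = 8/160 = 0.05
  a_12 = 91/260 = 0.35, a_22 = 117/260 = 0.45, a_32 = 13/260 = 0.05, a_42 = 13/260 = 0.05
  a_13 = 6/60 = 0.10, a_23 = 24/60 = 0.40, a_33 = 9/60 = 0.15, a_43 = 0/60 = 0.00
  a_14 = 21/210 = 0.10, a_24 = 42/210 = 0.20, a_34 = 10.5/210 = 0.05, a_44 = 42/210 = 0.20
I − A =
  [   0.80    -0.35    -0.10    -0.10]
  [  -0.45     0.55    -0.40    -0.20]
  [  -0.10    -0.05     0.85    -0.05]
  [  -0.05    -0.05     0.00     0.80]
Compute the cofactors C_ij = (−1)^(i+j)·(3×3 minor ij) of I−A; the adjugate is their transpose:
adj(I−A) = Cᵀ =
  [ 0.348500   0.246500   0.157000   0.115000]
  [ 0.347500   0.531500   0.291000   0.194500]
  [ 0.064000   0.063125   0.209500   0.036875]
  [ 0.043500   0.048625   0.028000   0.202375]
det(I−A) = Σ_j (I−A)_1j·C_1j = (0.80)(0.348500) + (-0.35)(0.347500) + (-0.10)(0.064000) + (-0.10)(0.043500) = 0.146425
(I − A)⁻¹ = adj(I−A) / det(I−A) ≈
  [   2.3801     1.6835     1.0722     0.7854]
  [   2.3732     3.6298     1.9874     1.3283]
  [   0.4371     0.4311     1.4308     0.2518]
  [   0.2971     0.3321     0.1912     1.3821]
Δx = (I − A)⁻¹ Δd with Δd having +10 in the Utilities component and 0 elsewhere.
So Δx_2 = L_22 · (+10), where L_22 = adj(I−A)_22 / det(I−A) = 0.531500 / 0.146425.
Δx_2 = 0.531500 × (+10) / 0.146425 = 5.315 / 0.146425 ≈ 36.30.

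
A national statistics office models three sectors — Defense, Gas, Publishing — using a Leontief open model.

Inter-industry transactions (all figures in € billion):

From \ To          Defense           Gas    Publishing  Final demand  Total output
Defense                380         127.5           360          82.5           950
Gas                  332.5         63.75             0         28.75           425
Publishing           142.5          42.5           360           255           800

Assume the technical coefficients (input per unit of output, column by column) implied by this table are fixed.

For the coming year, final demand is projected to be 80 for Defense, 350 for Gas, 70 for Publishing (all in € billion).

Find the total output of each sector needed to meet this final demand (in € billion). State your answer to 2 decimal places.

x_D = 920.13, x_G = 790.64, x_P = 521.97

Technical coefficients a_ij = z_ij / X_j:
  a_DD = 380/950 = 0.40, a_GD = 332.5/950 = 0.35, a_PD = 142.5/950 = 0.15
  a_DG = 127.5/425 = 0.30, a_GG = 63.75/425 = 0.15, a_PG = 42.5/425 = 0.10
  a_DP = 360/800 = 0.45, a_GP = 0/800 = 0.00, a_PP = 360/800 = 0.45
I − A =
  [   0.60    -0.30    -0.45]
  [  -0.35     0.85     0.00]
  [  -0.15    -0.10     0.55]
Cofactors of I−A, C_ij = (−1)^(i+j)·(minor ij) (rows/columns in the sector order above):
  C_11 = (0.85)(0.55) − (0.00)(-0.10) = 0.4675
  C_12 = −[(-0.35)(0.55) − (0.00)(-0.15)] = 0.1925
  C_13 = (-0.35)(-0.10) − (0.85)(-0.15) = 0.1625
  C_21 = −[(-0.30)(0.55) − (-0.45)(-0.10)] = 0.2100
  C_22 = (0.60)(0.55) − (-0.45)(-0.15) = 0.2625
  C_23 = −[(0.60)(-0.10) − (-0.30)(-0.15)] = 0.1050
  C_31 = (-0.30)(0.00) − (-0.45)(0.85) = 0.3825
  C_32 = −[(0.60)(0.00) − (-0.45)(-0.35)] = 0.1575
  C_33 = (0.60)(0.85) − (-0.30)(-0.35) = 0.4050
det(I−A) = Σ_j (I−A)_1j·C_1j = (0.60)(0.4675) + (-0.30)(0.1925) + (-0.45)(0.1625) = 0.149625
adj(I−A) = Cᵀ =
  [ 0.4675   0.2100   0.3825]
  [ 0.1925   0.2625   0.1575]
  [ 0.1625   0.1050   0.4050]
(I − A)⁻¹ = adj(I−A) / det(I−A) ≈
  [   3.1245     1.4035     2.5564]
  [   1.2865     1.7544     1.0526]
  [   1.0860     0.7018     2.7068]
x = (I − A)⁻¹ d = adj(I−A)·d / det(I−A), with det(I−A) = 0.149625:
  x_D = (0.4675·80 + 0.2100·350 + 0.3825·70) / 0.149625 = 137.675 / 0.149625 ≈ 920.13
  x_G = (0.1925·80 + 0.2625·350 + 0.1575·70) / 0.149625 = 118.30 / 0.149625 ≈ 790.64
  x_P = (0.1625·80 + 0.1050·350 + 0.4050·70) / 0.149625 = 78.10 / 0.149625 ≈ 521.97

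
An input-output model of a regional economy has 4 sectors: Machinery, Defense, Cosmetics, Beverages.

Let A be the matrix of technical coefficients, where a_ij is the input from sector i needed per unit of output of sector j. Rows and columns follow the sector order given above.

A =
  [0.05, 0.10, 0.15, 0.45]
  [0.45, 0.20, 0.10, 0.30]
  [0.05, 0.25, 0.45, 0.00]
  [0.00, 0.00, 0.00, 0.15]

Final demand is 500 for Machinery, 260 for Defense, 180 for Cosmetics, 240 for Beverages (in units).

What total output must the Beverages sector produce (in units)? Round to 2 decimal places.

I − A =
  [   0.95    -0.10    -0.15    -0.45]
  [  -0.45     0.80    -0.10    -0.30]
  [  -0.05    -0.25     0.55     0.00]
  [   0.00     0.00     0.00     0.85]
Compute the cofactors C_ij = (−1)^(i+j)·(3×3 minor ij) of I−A; the adjugate is their transpose:
adj(I−A) = Cᵀ =
  [ 0.352750   0.078625   0.110500   0.214500]
  [ 0.214625   0.437750   0.138125   0.268125]
  [ 0.129625   0.206125   0.607750   0.141375]
  [ 0.000000   0.000000   0.000000   0.346125]
det(I−A) = Σ_j (I−A)_1j·C_1j = (0.95)(0.352750) + (-0.10)(0.214625) + (-0.15)(0.129625) + (-0.45)(0.000000) = 0.29420625
(I − A)⁻¹ = adj(I−A) / det(I−A) ≈
  [   1.1990     0.2672     0.3756     0.7291]
  [   0.7295     1.4879     0.4695     0.9114]
  [   0.4406     0.7006     2.0657     0.4805]
  [   0.0000     0.0000     0.0000     1.1765]
x = (I − A)⁻¹ d = adj(I−A)·d / det(I−A), with det(I−A) = 0.29420625:
  x_1 = (0.352750·500 + 0.078625·260 + 0.110500·180 + 0.214500·240) / 0.29420625 = 268.1875 / 0.29420625 ≈ 911.56
  x_2 = (0.214625·500 + 0.437750·260 + 0.138125·180 + 0.268125·240) / 0.29420625 = 310.34 / 0.29420625 ≈ 1054.84
  x_3 = (0.129625·500 + 0.206125·260 + 0.607750·180 + 0.141375·240) / 0.29420625 = 261.73 / 0.29420625 ≈ 889.61
  x_4 = (0.000000·500 + 0.000000·260 + 0.000000·180 + 0.346125·240) / 0.29420625 = 83.07 / 0.29420625 ≈ 282.35

x_4 = 282.35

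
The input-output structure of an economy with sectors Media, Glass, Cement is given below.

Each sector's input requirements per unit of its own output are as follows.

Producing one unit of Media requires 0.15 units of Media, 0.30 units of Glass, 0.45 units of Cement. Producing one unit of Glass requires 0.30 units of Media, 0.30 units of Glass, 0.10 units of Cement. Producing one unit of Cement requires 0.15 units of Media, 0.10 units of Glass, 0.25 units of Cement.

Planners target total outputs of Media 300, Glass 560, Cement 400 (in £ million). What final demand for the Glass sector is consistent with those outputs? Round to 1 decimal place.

I − A =
  [   0.85    -0.30    -0.15]
  [  -0.30     0.70    -0.10]
  [  -0.45    -0.10     0.75]
d = (I − A) x:
  d_1 = (+0.85)·300 + (-0.30)·560 + (-0.15)·400 = 27.0
  d_2 = (-0.30)·300 + (+0.70)·560 + (-0.10)·400 = 262.0
  d_3 = (-0.45)·300 + (-0.10)·560 + (+0.75)·400 = 109.0

d_2 = 262.0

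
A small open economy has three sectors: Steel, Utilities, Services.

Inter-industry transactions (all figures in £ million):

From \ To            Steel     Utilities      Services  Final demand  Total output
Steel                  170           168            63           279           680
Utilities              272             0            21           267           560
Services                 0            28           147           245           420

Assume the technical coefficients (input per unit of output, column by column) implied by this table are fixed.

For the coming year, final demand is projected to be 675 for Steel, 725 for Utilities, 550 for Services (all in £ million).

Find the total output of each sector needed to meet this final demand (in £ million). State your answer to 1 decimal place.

Technical coefficients a_ij = z_ij / X_j:
  a_11 = 170/680 = 0.25, a_21 = 272/680 = 0.40, a_31 = 0/680 = 0.00
  a_12 = 168/560 = 0.30, a_22 = 0/560 = 0.00, a_32 = 28/560 = 0.05
  a_13 = 63/420 = 0.15, a_23 = 21/420 = 0.05, a_33 = 147/420 = 0.35
I − A =
  [   0.75    -0.30    -0.15]
  [  -0.40     1.00    -0.05]
  [   0.00    -0.05     0.65]
Cofactors of I−A, C_ij = (−1)^(i+j)·(minor ij) (rows/columns in the sector order above):
  C_11 = (1.00)(0.65) − (-0.05)(-0.05) = 0.6475
  C_12 = −[(-0.40)(0.65) − (-0.05)(0.00)] = 0.2600
  C_13 = (-0.40)(-0.05) − (1.00)(0.00) = 0.0200
  C_21 = −[(-0.30)(0.65) − (-0.15)(-0.05)] = 0.2025
  C_22 = (0.75)(0.65) − (-0.15)(0.00) = 0.4875
  C_23 = −[(0.75)(-0.05) − (-0.30)(0.00)] = 0.0375
  C_31 = (-0.30)(-0.05) − (-0.15)(1.00) = 0.1650
  C_32 = −[(0.75)(-0.05) − (-0.15)(-0.40)] = 0.0975
  C_33 = (0.75)(1.00) − (-0.30)(-0.40) = 0.6300
det(I−A) = Σ_j (I−A)_1j·C_1j = (0.75)(0.6475) + (-0.30)(0.2600) + (-0.15)(0.0200) = 0.404625
adj(I−A) = Cᵀ =
  [ 0.6475   0.2025   0.1650]
  [ 0.2600   0.4875   0.0975]
  [ 0.0200   0.0375   0.6300]
(I − A)⁻¹ = adj(I−A) / det(I−A) ≈
  [   1.6002     0.5005     0.4078]
  [   0.6426     1.2048     0.2410]
  [   0.0494     0.0927     1.5570]
x = (I − A)⁻¹ d = adj(I−A)·d / det(I−A), with det(I−A) = 0.404625:
  x_1 = (0.6475·675 + 0.2025·725 + 0.1650·550) / 0.404625 = 674.625 / 0.404625 ≈ 1667.3
  x_2 = (0.2600·675 + 0.4875·725 + 0.0975·550) / 0.404625 = 582.5625 / 0.404625 ≈ 1439.8
  x_3 = (0.0200·675 + 0.0375·725 + 0.6300·550) / 0.404625 = 387.1875 / 0.404625 ≈ 956.9

x_1 = 1667.3, x_2 = 1439.8, x_3 = 956.9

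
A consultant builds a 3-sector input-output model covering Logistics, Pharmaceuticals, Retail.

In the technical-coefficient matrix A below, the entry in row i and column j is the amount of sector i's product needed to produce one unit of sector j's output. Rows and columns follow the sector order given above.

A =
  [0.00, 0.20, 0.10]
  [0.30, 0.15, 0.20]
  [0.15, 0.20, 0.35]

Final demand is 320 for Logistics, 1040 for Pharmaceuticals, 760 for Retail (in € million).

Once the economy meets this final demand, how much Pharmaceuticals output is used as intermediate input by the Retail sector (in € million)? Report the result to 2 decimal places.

I − A =
  [   1.00    -0.20    -0.10]
  [  -0.30     0.85    -0.20]
  [  -0.15    -0.20     0.65]
Cofactors of I−A, C_ij = (−1)^(i+j)·(minor ij) (rows/columns in the sector order above):
  C_11 = (0.85)(0.65) − (-0.20)(-0.20) = 0.5125
  C_12 = −[(-0.30)(0.65) − (-0.20)(-0.15)] = 0.2250
  C_13 = (-0.30)(-0.20) − (0.85)(-0.15) = 0.1875
  C_21 = −[(-0.20)(0.65) − (-0.10)(-0.20)] = 0.1500
  C_22 = (1.00)(0.65) − (-0.10)(-0.15) = 0.6350
  C_23 = −[(1.00)(-0.20) − (-0.20)(-0.15)] = 0.2300
  C_31 = (-0.20)(-0.20) − (-0.10)(0.85) = 0.1250
  C_32 = −[(1.00)(-0.20) − (-0.10)(-0.30)] = 0.2300
  C_33 = (1.00)(0.85) − (-0.20)(-0.30) = 0.7900
det(I−A) = Σ_j (I−A)_1j·C_1j = (1.00)(0.5125) + (-0.20)(0.2250) + (-0.10)(0.1875) = 0.44875
adj(I−A) = Cᵀ =
  [ 0.5125   0.1500   0.1250]
  [ 0.2250   0.6350   0.2300]
  [ 0.1875   0.2300   0.7900]
(I − A)⁻¹ = adj(I−A) / det(I−A) ≈
  [   1.1421     0.3343     0.2786]
  [   0.5014     1.4150     0.5125]
  [   0.4178     0.5125     1.7604]
First solve x = (I − A)⁻¹ d = adj(I−A)·d / det(I−A); in particular x_R = (0.1875·320 + 0.2300·1040 + 0.7900·760) / 0.44875 = 899.60 / 0.44875 ≈ 2004.6797.
Intermediate flow from P to R: z_PR = a_PR · x_R = 0.20 × 899.60 / 0.44875 = 179.92 / 0.44875 ≈ 400.94.

z_PR = 400.94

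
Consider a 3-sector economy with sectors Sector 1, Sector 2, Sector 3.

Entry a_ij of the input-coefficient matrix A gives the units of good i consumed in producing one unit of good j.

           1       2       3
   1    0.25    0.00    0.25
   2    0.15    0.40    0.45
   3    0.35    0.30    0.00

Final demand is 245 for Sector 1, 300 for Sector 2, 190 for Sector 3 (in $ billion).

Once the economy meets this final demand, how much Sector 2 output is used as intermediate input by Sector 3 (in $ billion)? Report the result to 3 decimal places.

z_23 = 340.224

I − A =
  [   0.75     0.00    -0.25]
  [  -0.15     0.60    -0.45]
  [  -0.35    -0.30     1.00]
Cofactors of I−A, C_ij = (−1)^(i+j)·(minor ij) (rows/columns in the sector order above):
  C_11 = (0.60)(1.00) − (-0.45)(-0.30) = 0.4650
  C_12 = −[(-0.15)(1.00) − (-0.45)(-0.35)] = 0.3075
  C_13 = (-0.15)(-0.30) − (0.60)(-0.35) = 0.2550
  C_21 = −[(0.00)(1.00) − (-0.25)(-0.30)] = 0.0750
  C_22 = (0.75)(1.00) − (-0.25)(-0.35) = 0.6625
  C_23 = −[(0.75)(-0.30) − (0.00)(-0.35)] = 0.2250
  C_31 = (0.00)(-0.45) − (-0.25)(0.60) = 0.1500
  C_32 = −[(0.75)(-0.45) − (-0.25)(-0.15)] = 0.3750
  C_33 = (0.75)(0.60) − (0.00)(-0.15) = 0.4500
det(I−A) = Σ_j (I−A)_1j·C_1j = (0.75)(0.4650) + (0.00)(0.3075) + (-0.25)(0.2550) = 0.2850
adj(I−A) = Cᵀ =
  [ 0.4650   0.0750   0.1500]
  [ 0.3075   0.6625   0.3750]
  [ 0.2550   0.2250   0.4500]
(I − A)⁻¹ = adj(I−A) / det(I−A) ≈
  [   1.6316     0.2632     0.5263]
  [   1.0789     2.3246     1.3158]
  [   0.8947     0.7895     1.5789]
First solve x = (I − A)⁻¹ d = adj(I−A)·d / det(I−A); in particular x_3 = (0.2550·245 + 0.2250·300 + 0.4500·190) / 0.2850 = 215.475 / 0.2850 ≈ 756.05263.
Intermediate flow from 2 to 3: z_23 = a_23 · x_3 = 0.45 × 215.475 / 0.2850 = 96.96375 / 0.2850 ≈ 340.224.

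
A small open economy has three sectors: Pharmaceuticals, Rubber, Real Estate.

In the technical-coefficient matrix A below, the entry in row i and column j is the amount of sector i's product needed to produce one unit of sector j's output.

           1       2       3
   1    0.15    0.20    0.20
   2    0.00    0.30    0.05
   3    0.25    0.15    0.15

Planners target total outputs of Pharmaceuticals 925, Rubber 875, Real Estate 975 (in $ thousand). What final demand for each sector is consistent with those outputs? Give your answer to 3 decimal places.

d_1 = 416.250, d_2 = 563.750, d_3 = 466.250

I − A =
  [   0.85    -0.20    -0.20]
  [   0.00     0.70    -0.05]
  [  -0.25    -0.15     0.85]
d = (I − A) x:
  d_1 = (+0.85)·925 + (-0.20)·875 + (-0.20)·975 = 416.250
  d_2 = (+0.00)·925 + (+0.70)·875 + (-0.05)·975 = 563.750
  d_3 = (-0.25)·925 + (-0.15)·875 + (+0.85)·975 = 466.250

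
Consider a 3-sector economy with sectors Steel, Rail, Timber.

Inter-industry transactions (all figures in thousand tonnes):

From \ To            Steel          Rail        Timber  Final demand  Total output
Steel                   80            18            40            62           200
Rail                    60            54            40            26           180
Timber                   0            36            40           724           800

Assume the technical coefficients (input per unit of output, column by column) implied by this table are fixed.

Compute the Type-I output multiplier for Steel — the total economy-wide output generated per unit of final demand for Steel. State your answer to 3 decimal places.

m_S = 2.766

Technical coefficients a_ij = z_ij / X_j:
  a_SS = 80/200 = 0.40, a_RS = 60/200 = 0.30, a_TS = 0/200 = 0.00
  a_SR = 18/180 = 0.10, a_RR = 54/180 = 0.30, a_TR = 36/180 = 0.20
  a_ST = 40/800 = 0.05, a_RT = 40/800 = 0.05, a_TT = 40/800 = 0.05
I − A =
  [   0.60    -0.10    -0.05]
  [  -0.30     0.70    -0.05]
  [   0.00    -0.20     0.95]
Cofactors of I−A, C_ij = (−1)^(i+j)·(minor ij) (rows/columns in the sector order above):
  C_11 = (0.70)(0.95) − (-0.05)(-0.20) = 0.6550
  C_12 = −[(-0.30)(0.95) − (-0.05)(0.00)] = 0.2850
  C_13 = (-0.30)(-0.20) − (0.70)(0.00) = 0.0600
  C_21 = −[(-0.10)(0.95) − (-0.05)(-0.20)] = 0.1050
  C_22 = (0.60)(0.95) − (-0.05)(0.00) = 0.5700
  C_23 = −[(0.60)(-0.20) − (-0.10)(0.00)] = 0.1200
  C_31 = (-0.10)(-0.05) − (-0.05)(0.70) = 0.0400
  C_32 = −[(0.60)(-0.05) − (-0.05)(-0.30)] = 0.0450
  C_33 = (0.60)(0.70) − (-0.10)(-0.30) = 0.3900
det(I−A) = Σ_j (I−A)_1j·C_1j = (0.60)(0.6550) + (-0.10)(0.2850) + (-0.05)(0.0600) = 0.3615
adj(I−A) = Cᵀ =
  [ 0.6550   0.1050   0.0400]
  [ 0.2850   0.5700   0.0450]
  [ 0.0600   0.1200   0.3900]
(I − A)⁻¹ = adj(I−A) / det(I−A) ≈
  [   1.8119     0.2905     0.1107]
  [   0.7884     1.5768     0.1245]
  [   0.1660     0.3320     1.0788]
The output multiplier for sector j is the column-j sum of the Leontief inverse (I − A)⁻¹ = adj(I−A) / det(I−A).
Column S of adj(I−A): (0.6550, 0.2850, 0.0600); det(I−A) = 0.3615.
m_S = (0.6550 + 0.2850 + 0.0600) / 0.3615 = 1.00 / 0.3615 ≈ 2.766.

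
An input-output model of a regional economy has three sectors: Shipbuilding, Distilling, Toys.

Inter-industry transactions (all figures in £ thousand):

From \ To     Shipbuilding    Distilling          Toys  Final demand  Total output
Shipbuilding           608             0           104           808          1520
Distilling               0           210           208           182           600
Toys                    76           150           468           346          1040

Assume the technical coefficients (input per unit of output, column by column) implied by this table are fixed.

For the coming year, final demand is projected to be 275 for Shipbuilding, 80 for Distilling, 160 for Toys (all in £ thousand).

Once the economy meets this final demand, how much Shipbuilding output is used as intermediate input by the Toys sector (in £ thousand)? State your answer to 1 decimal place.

Technical coefficients a_ij = z_ij / X_j:
  a_SS = 608/1520 = 0.40, a_DS = 0/1520 = 0.00, a_TS = 76/1520 = 0.05
  a_SD = 0/600 = 0.00, a_DD = 210/600 = 0.35, a_TD = 150/600 = 0.25
  a_ST = 104/1040 = 0.10, a_DT = 208/1040 = 0.20, a_TT = 468/1040 = 0.45
I − A =
  [   0.60     0.00    -0.10]
  [   0.00     0.65    -0.20]
  [  -0.05    -0.25     0.55]
Cofactors of I−A, C_ij = (−1)^(i+j)·(minor ij) (rows/columns in the sector order above):
  C_11 = (0.65)(0.55) − (-0.20)(-0.25) = 0.3075
  C_12 = −[(0.00)(0.55) − (-0.20)(-0.05)] = 0.0100
  C_13 = (0.00)(-0.25) − (0.65)(-0.05) = 0.0325
  C_21 = −[(0.00)(0.55) − (-0.10)(-0.25)] = 0.0250
  C_22 = (0.60)(0.55) − (-0.10)(-0.05) = 0.3250
  C_23 = −[(0.60)(-0.25) − (0.00)(-0.05)] = 0.1500
  C_31 = (0.00)(-0.20) − (-0.10)(0.65) = 0.0650
  C_32 = −[(0.60)(-0.20) − (-0.10)(0.00)] = 0.1200
  C_33 = (0.60)(0.65) − (0.00)(0.00) = 0.3900
det(I−A) = Σ_j (I−A)_1j·C_1j = (0.60)(0.3075) + (0.00)(0.0100) + (-0.10)(0.0325) = 0.18125
adj(I−A) = Cᵀ =
  [ 0.3075   0.0250   0.0650]
  [ 0.0100   0.3250   0.1200]
  [ 0.0325   0.1500   0.3900]
(I − A)⁻¹ = adj(I−A) / det(I−A) ≈
  [   1.6966     0.1379     0.3586]
  [   0.0552     1.7931     0.6621]
  [   0.1793     0.8276     2.1517]
First solve x = (I − A)⁻¹ d = adj(I−A)·d / det(I−A); in particular x_T = (0.0325·275 + 0.1500·80 + 0.3900·160) / 0.18125 = 83.3375 / 0.18125 ≈ 459.793.
Intermediate flow from S to T: z_ST = a_ST · x_T = 0.10 × 83.3375 / 0.18125 = 8.33375 / 0.18125 ≈ 46.0.

z_ST = 46.0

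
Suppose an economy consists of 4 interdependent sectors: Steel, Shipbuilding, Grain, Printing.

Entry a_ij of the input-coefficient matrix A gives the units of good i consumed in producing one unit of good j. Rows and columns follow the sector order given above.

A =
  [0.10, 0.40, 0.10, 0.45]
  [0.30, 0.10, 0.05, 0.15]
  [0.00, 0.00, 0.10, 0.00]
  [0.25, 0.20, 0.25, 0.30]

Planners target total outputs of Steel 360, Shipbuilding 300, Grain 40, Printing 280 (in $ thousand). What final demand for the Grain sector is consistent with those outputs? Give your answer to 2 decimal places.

d_3 = 36.00

I − A =
  [   0.90    -0.40    -0.10    -0.45]
  [  -0.30     0.90    -0.05    -0.15]
  [   0.00     0.00     0.90     0.00]
  [  -0.25    -0.20    -0.25     0.70]
d = (I − A) x:
  d_1 = (+0.90)·360 + (-0.40)·300 + (-0.10)·40 + (-0.45)·280 = 74.00
  d_2 = (-0.30)·360 + (+0.90)·300 + (-0.05)·40 + (-0.15)·280 = 118.00
  d_3 = (+0.00)·360 + (+0.00)·300 + (+0.90)·40 + (+0.00)·280 = 36.00
  d_4 = (-0.25)·360 + (-0.20)·300 + (-0.25)·40 + (+0.70)·280 = 36.00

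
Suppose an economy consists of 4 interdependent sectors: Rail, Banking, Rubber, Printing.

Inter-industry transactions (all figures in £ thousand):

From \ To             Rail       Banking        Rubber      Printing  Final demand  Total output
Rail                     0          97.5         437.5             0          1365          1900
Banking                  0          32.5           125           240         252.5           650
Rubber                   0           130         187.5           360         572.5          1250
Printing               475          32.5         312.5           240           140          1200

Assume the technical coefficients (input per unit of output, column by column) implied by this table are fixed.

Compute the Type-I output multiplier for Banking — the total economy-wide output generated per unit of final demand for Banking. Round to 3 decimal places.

m_2 = 2.106

Technical coefficients a_ij = z_ij / X_j:
  a_11 = 0/1900 = 0.00, a_21 = 0/1900 = 0.00, a_31 = 0/1900 = 0.00, a_41 = 475/1900 = 0.25
  a_12 = 97.5/650 = 0.15, a_22 = 32.5/650 = 0.05, a_32 = 130/650 = 0.20, a_42 = 32.5/650 = 0.05
  a_13 = 437.5/1250 = 0.35, a_23 = 125/1250 = 0.10, a_33 = 187.5/1250 = 0.15, a_43 = 312.5/1250 = 0.25
  a_14 = 0/1200 = 0.00, a_24 = 240/1200 = 0.20, a_34 = 360/1200 = 0.30, a_44 = 240/1200 = 0.20
I − A =
  [   1.00    -0.15    -0.35     0.00]
  [   0.00     0.95    -0.10    -0.20]
  [   0.00    -0.20     0.85    -0.30]
  [  -0.25    -0.05    -0.25     0.80]
Compute the cofactors C_ij = (−1)^(i+j)·(3×3 minor ij) of I−A; the adjugate is their transpose:
adj(I−A) = Cᵀ =
  [ 0.538750   0.152000   0.282000   0.143750]
  [ 0.050000   0.578750   0.147500   0.200000]
  [ 0.081250   0.186250   0.742500   0.325000]
  [ 0.196875   0.141875   0.329375   0.787500]
det(I−A) = Σ_j (I−A)_1j·C_1j = (1.00)(0.538750) + (-0.15)(0.050000) + (-0.35)(0.081250) + (0.00)(0.196875) = 0.5028125
(I − A)⁻¹ = adj(I−A) / det(I−A) ≈
  [   1.0715     0.3023     0.5608     0.2859]
  [   0.0994     1.1510     0.2933     0.3978]
  [   0.1616     0.3704     1.4767     0.6464]
  [   0.3915     0.2822     0.6551     1.5662]
The output multiplier for sector j is the column-j sum of the Leontief inverse (I − A)⁻¹ = adj(I−A) / det(I−A).
Column 2 of adj(I−A): (0.152000, 0.578750, 0.186250, 0.141875); det(I−A) = 0.5028125.
m_2 = (0.152000 + 0.578750 + 0.186250 + 0.141875) / 0.5028125 = 1.058875 / 0.5028125 ≈ 2.106.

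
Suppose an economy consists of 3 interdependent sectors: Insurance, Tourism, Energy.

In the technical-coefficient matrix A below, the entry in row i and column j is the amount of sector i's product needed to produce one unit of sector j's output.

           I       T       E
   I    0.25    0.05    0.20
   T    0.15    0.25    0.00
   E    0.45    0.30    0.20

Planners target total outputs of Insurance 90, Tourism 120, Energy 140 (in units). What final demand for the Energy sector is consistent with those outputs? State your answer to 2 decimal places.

d_E = 35.50

I − A =
  [   0.75    -0.05    -0.20]
  [  -0.15     0.75     0.00]
  [  -0.45    -0.30     0.80]
d = (I − A) x:
  d_I = (+0.75)·90 + (-0.05)·120 + (-0.20)·140 = 33.50
  d_T = (-0.15)·90 + (+0.75)·120 + (+0.00)·140 = 76.50
  d_E = (-0.45)·90 + (-0.30)·120 + (+0.80)·140 = 35.50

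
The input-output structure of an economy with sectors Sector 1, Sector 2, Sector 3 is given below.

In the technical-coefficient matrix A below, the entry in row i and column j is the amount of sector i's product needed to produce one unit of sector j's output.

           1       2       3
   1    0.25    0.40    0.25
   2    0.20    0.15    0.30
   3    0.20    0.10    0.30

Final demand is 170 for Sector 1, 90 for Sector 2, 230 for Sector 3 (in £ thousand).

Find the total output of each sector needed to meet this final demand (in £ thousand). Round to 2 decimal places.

I − A =
  [   0.75    -0.40    -0.25]
  [  -0.20     0.85    -0.30]
  [  -0.20    -0.10     0.70]
Cofactors of I−A, C_ij = (−1)^(i+j)·(minor ij) (rows/columns in the sector order above):
  C_11 = (0.85)(0.70) − (-0.30)(-0.10) = 0.5650
  C_12 = −[(-0.20)(0.70) − (-0.30)(-0.20)] = 0.2000
  C_13 = (-0.20)(-0.10) − (0.85)(-0.20) = 0.1900
  C_21 = −[(-0.40)(0.70) − (-0.25)(-0.10)] = 0.3050
  C_22 = (0.75)(0.70) − (-0.25)(-0.20) = 0.4750
  C_23 = −[(0.75)(-0.10) − (-0.40)(-0.20)] = 0.1550
  C_31 = (-0.40)(-0.30) − (-0.25)(0.85) = 0.3325
  C_32 = −[(0.75)(-0.30) − (-0.25)(-0.20)] = 0.2750
  C_33 = (0.75)(0.85) − (-0.40)(-0.20) = 0.5575
det(I−A) = Σ_j (I−A)_1j·C_1j = (0.75)(0.5650) + (-0.40)(0.2000) + (-0.25)(0.1900) = 0.29625
adj(I−A) = Cᵀ =
  [ 0.5650   0.3050   0.3325]
  [ 0.2000   0.4750   0.2750]
  [ 0.1900   0.1550   0.5575]
(I − A)⁻¹ = adj(I−A) / det(I−A) ≈
  [   1.9072     1.0295     1.1224]
  [   0.6751     1.6034     0.9283]
  [   0.6414     0.5232     1.8819]
x = (I − A)⁻¹ d = adj(I−A)·d / det(I−A), with det(I−A) = 0.29625:
  x_1 = (0.5650·170 + 0.3050·90 + 0.3325·230) / 0.29625 = 199.975 / 0.29625 ≈ 675.02
  x_2 = (0.2000·170 + 0.4750·90 + 0.2750·230) / 0.29625 = 140.00 / 0.29625 ≈ 472.57
  x_3 = (0.1900·170 + 0.1550·90 + 0.5575·230) / 0.29625 = 174.475 / 0.29625 ≈ 588.95

x_1 = 675.02, x_2 = 472.57, x_3 = 588.95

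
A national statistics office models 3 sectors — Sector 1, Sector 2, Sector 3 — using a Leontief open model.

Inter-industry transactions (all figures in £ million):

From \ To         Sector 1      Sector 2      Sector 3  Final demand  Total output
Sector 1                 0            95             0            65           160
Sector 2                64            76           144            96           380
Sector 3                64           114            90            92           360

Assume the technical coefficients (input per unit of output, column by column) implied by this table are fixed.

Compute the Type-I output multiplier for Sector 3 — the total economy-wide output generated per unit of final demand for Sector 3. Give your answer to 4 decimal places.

m_3 = 3.2877

Technical coefficients a_ij = z_ij / X_j:
  a_11 = 0/160 = 0.00, a_21 = 64/160 = 0.40, a_31 = 64/160 = 0.40
  a_12 = 95/380 = 0.25, a_22 = 76/380 = 0.20, a_32 = 114/380 = 0.30
  a_13 = 0/360 = 0.00, a_23 = 144/360 = 0.40, a_33 = 90/360 = 0.25
I − A =
  [   1.00    -0.25     0.00]
  [  -0.40     0.80    -0.40]
  [  -0.40    -0.30     0.75]
Cofactors of I−A, C_ij = (−1)^(i+j)·(minor ij) (rows/columns in the sector order above):
  C_11 = (0.80)(0.75) − (-0.40)(-0.30) = 0.4800
  C_12 = −[(-0.40)(0.75) − (-0.40)(-0.40)] = 0.4600
  C_13 = (-0.40)(-0.30) − (0.80)(-0.40) = 0.4400
  C_21 = −[(-0.25)(0.75) − (0.00)(-0.30)] = 0.1875
  C_22 = (1.00)(0.75) − (0.00)(-0.40) = 0.7500
  C_23 = −[(1.00)(-0.30) − (-0.25)(-0.40)] = 0.4000
  C_31 = (-0.25)(-0.40) − (0.00)(0.80) = 0.1000
  C_32 = −[(1.00)(-0.40) − (0.00)(-0.40)] = 0.4000
  C_33 = (1.00)(0.80) − (-0.25)(-0.40) = 0.7000
det(I−A) = Σ_j (I−A)_1j·C_1j = (1.00)(0.4800) + (-0.25)(0.4600) + (0.00)(0.4400) = 0.3650
adj(I−A) = Cᵀ =
  [ 0.4800   0.1875   0.1000]
  [ 0.4600   0.7500   0.4000]
  [ 0.4400   0.4000   0.7000]
(I − A)⁻¹ = adj(I−A) / det(I−A) ≈
  [   1.31507     0.51370     0.27397]
  [   1.26027     2.05479     1.09589]
  [   1.20548     1.09589     1.91781]
The output multiplier for sector j is the column-j sum of the Leontief inverse (I − A)⁻¹ = adj(I−A) / det(I−A).
Column 3 of adj(I−A): (0.1000, 0.4000, 0.7000); det(I−A) = 0.3650.
m_3 = (0.1000 + 0.4000 + 0.7000) / 0.3650 = 1.20 / 0.3650 ≈ 3.2877.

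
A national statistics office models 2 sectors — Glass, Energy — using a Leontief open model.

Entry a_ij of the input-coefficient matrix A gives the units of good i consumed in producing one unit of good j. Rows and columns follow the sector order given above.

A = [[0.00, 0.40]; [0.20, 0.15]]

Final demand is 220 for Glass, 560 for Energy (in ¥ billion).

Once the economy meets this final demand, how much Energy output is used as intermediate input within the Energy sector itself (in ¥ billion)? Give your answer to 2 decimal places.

I − A =
  [   1.00    -0.40]
  [  -0.20     0.85]
det(I−A) = (1.00)(0.85) − (-0.40)(-0.20) = 0.7700
adj(I−A) = [[0.85, 0.40], [0.20, 1.00]]
(I − A)⁻¹ = adj(I−A) / det(I−A) ≈
  [   1.1039     0.5195]
  [   0.2597     1.2987]
First solve x = (I − A)⁻¹ d = adj(I−A)·d / det(I−A); in particular x_2 = (0.20·220 + 1.00·560) / 0.7700 = 604.00 / 0.7700 ≈ 784.4156.
Intermediate flow from 2 to 2: z_22 = a_22 · x_2 = 0.15 × 604.00 / 0.7700 = 90.60 / 0.7700 ≈ 117.66.

z_22 = 117.66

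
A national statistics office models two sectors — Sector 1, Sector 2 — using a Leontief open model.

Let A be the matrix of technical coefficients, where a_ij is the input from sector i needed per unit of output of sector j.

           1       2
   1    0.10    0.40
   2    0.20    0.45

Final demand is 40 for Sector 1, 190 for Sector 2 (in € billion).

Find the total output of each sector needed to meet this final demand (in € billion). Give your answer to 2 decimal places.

x_1 = 236.14, x_2 = 431.33

I − A =
  [   0.90    -0.40]
  [  -0.20     0.55]
det(I−A) = (0.90)(0.55) − (-0.40)(-0.20) = 0.4150
adj(I−A) = [[0.55, 0.40], [0.20, 0.90]]
(I − A)⁻¹ = adj(I−A) / det(I−A) ≈
  [   1.3253     0.9639]
  [   0.4819     2.1687]
x = (I − A)⁻¹ d = adj(I−A)·d / det(I−A), with det(I−A) = 0.4150:
  x_1 = (0.55·40 + 0.40·190) / 0.4150 = 98.00 / 0.4150 ≈ 236.14
  x_2 = (0.20·40 + 0.90·190) / 0.4150 = 179.00 / 0.4150 ≈ 431.33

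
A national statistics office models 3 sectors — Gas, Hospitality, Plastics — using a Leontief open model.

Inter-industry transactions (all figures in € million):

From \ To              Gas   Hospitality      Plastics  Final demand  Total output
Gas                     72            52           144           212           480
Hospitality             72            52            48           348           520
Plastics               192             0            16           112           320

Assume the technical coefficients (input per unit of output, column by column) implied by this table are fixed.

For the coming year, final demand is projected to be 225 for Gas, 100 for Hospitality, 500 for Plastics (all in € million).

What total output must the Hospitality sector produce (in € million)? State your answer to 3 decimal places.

Technical coefficients a_ij = z_ij / X_j:
  a_GG = 72/480 = 0.15, a_HG = 72/480 = 0.15, a_PG = 192/480 = 0.40
  a_GH = 52/520 = 0.10, a_HH = 52/520 = 0.10, a_PH = 0/520 = 0.00
  a_GP = 144/320 = 0.45, a_HP = 48/320 = 0.15, a_PP = 16/320 = 0.05
I − A =
  [   0.85    -0.10    -0.45]
  [  -0.15     0.90    -0.15]
  [  -0.40     0.00     0.95]
Cofactors of I−A, C_ij = (−1)^(i+j)·(minor ij) (rows/columns in the sector order above):
  C_11 = (0.90)(0.95) − (-0.15)(0.00) = 0.8550
  C_12 = −[(-0.15)(0.95) − (-0.15)(-0.40)] = 0.2025
  C_13 = (-0.15)(0.00) − (0.90)(-0.40) = 0.3600
  C_21 = −[(-0.10)(0.95) − (-0.45)(0.00)] = 0.0950
  C_22 = (0.85)(0.95) − (-0.45)(-0.40) = 0.6275
  C_23 = −[(0.85)(0.00) − (-0.10)(-0.40)] = 0.0400
  C_31 = (-0.10)(-0.15) − (-0.45)(0.90) = 0.4200
  C_32 = −[(0.85)(-0.15) − (-0.45)(-0.15)] = 0.1950
  C_33 = (0.85)(0.90) − (-0.10)(-0.15) = 0.7500
det(I−A) = Σ_j (I−A)_1j·C_1j = (0.85)(0.8550) + (-0.10)(0.2025) + (-0.45)(0.3600) = 0.5445
adj(I−A) = Cᵀ =
  [ 0.8550   0.0950   0.4200]
  [ 0.2025   0.6275   0.1950]
  [ 0.3600   0.0400   0.7500]
(I − A)⁻¹ = adj(I−A) / det(I−A) ≈
  [   1.5702     0.1745     0.7713]
  [   0.3719     1.1524     0.3581]
  [   0.6612     0.0735     1.3774]
x = (I − A)⁻¹ d = adj(I−A)·d / det(I−A), with det(I−A) = 0.5445:
  x_G = (0.8550·225 + 0.0950·100 + 0.4200·500) / 0.5445 = 411.875 / 0.5445 ≈ 756.428
  x_H = (0.2025·225 + 0.6275·100 + 0.1950·500) / 0.5445 = 205.8125 / 0.5445 ≈ 377.984
  x_P = (0.3600·225 + 0.0400·100 + 0.7500·500) / 0.5445 = 460.00 / 0.5445 ≈ 844.812

x_H = 377.984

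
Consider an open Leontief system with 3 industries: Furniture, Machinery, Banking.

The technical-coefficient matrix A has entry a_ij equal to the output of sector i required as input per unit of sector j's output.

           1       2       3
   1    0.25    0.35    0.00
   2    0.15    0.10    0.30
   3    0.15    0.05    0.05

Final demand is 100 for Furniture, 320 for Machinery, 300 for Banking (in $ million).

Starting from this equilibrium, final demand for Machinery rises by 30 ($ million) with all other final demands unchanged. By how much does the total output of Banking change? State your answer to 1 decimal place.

I − A =
  [   0.75    -0.35     0.00]
  [  -0.15     0.90    -0.30]
  [  -0.15    -0.05     0.95]
Cofactors of I−A, C_ij = (−1)^(i+j)·(minor ij) (rows/columns in the sector order above):
  C_11 = (0.90)(0.95) − (-0.30)(-0.05) = 0.8400
  C_12 = −[(-0.15)(0.95) − (-0.30)(-0.15)] = 0.1875
  C_13 = (-0.15)(-0.05) − (0.90)(-0.15) = 0.1425
  C_21 = −[(-0.35)(0.95) − (0.00)(-0.05)] = 0.3325
  C_22 = (0.75)(0.95) − (0.00)(-0.15) = 0.7125
  C_23 = −[(0.75)(-0.05) − (-0.35)(-0.15)] = 0.0900
  C_31 = (-0.35)(-0.30) − (0.00)(0.90) = 0.1050
  C_32 = −[(0.75)(-0.30) − (0.00)(-0.15)] = 0.2250
  C_33 = (0.75)(0.90) − (-0.35)(-0.15) = 0.6225
det(I−A) = Σ_j (I−A)_1j·C_1j = (0.75)(0.8400) + (-0.35)(0.1875) + (0.00)(0.1425) = 0.564375
adj(I−A) = Cᵀ =
  [ 0.8400   0.3325   0.1050]
  [ 0.1875   0.7125   0.2250]
  [ 0.1425   0.0900   0.6225]
(I − A)⁻¹ = adj(I−A) / det(I−A) ≈
  [   1.4884     0.5891     0.1860]
  [   0.3322     1.2625     0.3987]
  [   0.2525     0.1595     1.1030]
Δx = (I − A)⁻¹ Δd with Δd having +30 in the Machinery component and 0 elsewhere.
So Δx_3 = L_32 · (+30), where L_32 = adj(I−A)_32 / det(I−A) = 0.0900 / 0.564375.
Δx_3 = 0.0900 × (+30) / 0.564375 = 2.70 / 0.564375 ≈ 4.8.

Δx_3 = 4.8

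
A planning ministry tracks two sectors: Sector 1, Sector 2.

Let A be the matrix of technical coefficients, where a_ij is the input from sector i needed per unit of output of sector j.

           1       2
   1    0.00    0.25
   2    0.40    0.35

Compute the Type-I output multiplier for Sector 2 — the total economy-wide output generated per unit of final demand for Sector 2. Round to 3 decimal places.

m_2 = 2.273

I − A =
  [   1.00    -0.25]
  [  -0.40     0.65]
det(I−A) = (1.00)(0.65) − (-0.25)(-0.40) = 0.5500
adj(I−A) = [[0.65, 0.25], [0.40, 1.00]]
(I − A)⁻¹ = adj(I−A) / det(I−A) ≈
  [   1.1818     0.4545]
  [   0.7273     1.8182]
The output multiplier for sector j is the column-j sum of the Leontief inverse (I − A)⁻¹ = adj(I−A) / det(I−A).
Column 2 of adj(I−A): (0.25, 1.00); det(I−A) = 0.5500.
m_2 = (0.25 + 1.00) / 0.5500 = 1.25 / 0.5500 ≈ 2.273.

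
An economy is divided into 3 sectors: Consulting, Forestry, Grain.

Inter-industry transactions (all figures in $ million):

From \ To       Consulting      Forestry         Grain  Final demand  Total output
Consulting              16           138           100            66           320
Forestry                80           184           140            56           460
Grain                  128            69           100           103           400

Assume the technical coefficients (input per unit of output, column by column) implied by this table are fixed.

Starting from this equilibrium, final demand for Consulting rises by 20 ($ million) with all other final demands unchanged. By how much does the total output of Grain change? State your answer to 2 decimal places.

Δx_G = 26.43

Technical coefficients a_ij = z_ij / X_j:
  a_CC = 16/320 = 0.05, a_FC = 80/320 = 0.25, a_GC = 128/320 = 0.40
  a_CF = 138/460 = 0.30, a_FF = 184/460 = 0.40, a_GF = 69/460 = 0.15
  a_CG = 100/400 = 0.25, a_FG = 140/400 = 0.35, a_GG = 100/400 = 0.25
I − A =
  [   0.95    -0.30    -0.25]
  [  -0.25     0.60    -0.35]
  [  -0.40    -0.15     0.75]
Cofactors of I−A, C_ij = (−1)^(i+j)·(minor ij) (rows/columns in the sector order above):
  C_11 = (0.60)(0.75) − (-0.35)(-0.15) = 0.3975
  C_12 = −[(-0.25)(0.75) − (-0.35)(-0.40)] = 0.3275
  C_13 = (-0.25)(-0.15) − (0.60)(-0.40) = 0.2775
  C_21 = −[(-0.30)(0.75) − (-0.25)(-0.15)] = 0.2625
  C_22 = (0.95)(0.75) − (-0.25)(-0.40) = 0.6125
  C_23 = −[(0.95)(-0.15) − (-0.30)(-0.40)] = 0.2625
  C_31 = (-0.30)(-0.35) − (-0.25)(0.60) = 0.2550
  C_32 = −[(0.95)(-0.35) − (-0.25)(-0.25)] = 0.3950
  C_33 = (0.95)(0.60) − (-0.30)(-0.25) = 0.4950
det(I−A) = Σ_j (I−A)_1j·C_1j = (0.95)(0.3975) + (-0.30)(0.3275) + (-0.25)(0.2775) = 0.2100
adj(I−A) = Cᵀ =
  [ 0.3975   0.2625   0.2550]
  [ 0.3275   0.6125   0.3950]
  [ 0.2775   0.2625   0.4950]
(I − A)⁻¹ = adj(I−A) / det(I−A) ≈
  [   1.8929     1.2500     1.2143]
  [   1.5595     2.9167     1.8810]
  [   1.3214     1.2500     2.3571]
Δx = (I − A)⁻¹ Δd with Δd having +20 in the Consulting component and 0 elsewhere.
So Δx_G = L_GC · (+20), where L_GC = adj(I−A)_GC / det(I−A) = 0.2775 / 0.2100.
Δx_G = 0.2775 × (+20) / 0.2100 = 5.55 / 0.2100 ≈ 26.43.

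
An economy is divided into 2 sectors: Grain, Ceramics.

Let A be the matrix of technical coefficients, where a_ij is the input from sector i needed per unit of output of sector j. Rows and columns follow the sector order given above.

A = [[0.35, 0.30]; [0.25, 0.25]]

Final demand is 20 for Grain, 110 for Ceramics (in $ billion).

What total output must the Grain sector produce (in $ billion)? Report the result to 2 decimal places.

I − A =
  [   0.65    -0.30]
  [  -0.25     0.75]
det(I−A) = (0.65)(0.75) − (-0.30)(-0.25) = 0.4125
adj(I−A) = [[0.75, 0.30], [0.25, 0.65]]
(I − A)⁻¹ = adj(I−A) / det(I−A) ≈
  [   1.8182     0.7273]
  [   0.6061     1.5758]
x = (I − A)⁻¹ d = adj(I−A)·d / det(I−A), with det(I−A) = 0.4125:
  x_1 = (0.75·20 + 0.30·110) / 0.4125 = 48.00 / 0.4125 ≈ 116.36
  x_2 = (0.25·20 + 0.65·110) / 0.4125 = 76.50 / 0.4125 ≈ 185.45

x_1 = 116.36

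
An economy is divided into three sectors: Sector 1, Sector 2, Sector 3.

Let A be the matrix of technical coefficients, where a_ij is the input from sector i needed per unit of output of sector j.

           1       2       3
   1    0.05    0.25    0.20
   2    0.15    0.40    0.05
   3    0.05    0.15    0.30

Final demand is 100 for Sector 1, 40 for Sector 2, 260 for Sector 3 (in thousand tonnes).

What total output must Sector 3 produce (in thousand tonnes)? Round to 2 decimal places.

I − A =
  [   0.95    -0.25    -0.20]
  [  -0.15     0.60    -0.05]
  [  -0.05    -0.15     0.70]
Cofactors of I−A, C_ij = (−1)^(i+j)·(minor ij) (rows/columns in the sector order above):
  C_11 = (0.60)(0.70) − (-0.05)(-0.15) = 0.4125
  C_12 = −[(-0.15)(0.70) − (-0.05)(-0.05)] = 0.1075
  C_13 = (-0.15)(-0.15) − (0.60)(-0.05) = 0.0525
  C_21 = −[(-0.25)(0.70) − (-0.20)(-0.15)] = 0.2050
  C_22 = (0.95)(0.70) − (-0.20)(-0.05) = 0.6550
  C_23 = −[(0.95)(-0.15) − (-0.25)(-0.05)] = 0.1550
  C_31 = (-0.25)(-0.05) − (-0.20)(0.60) = 0.1325
  C_32 = −[(0.95)(-0.05) − (-0.20)(-0.15)] = 0.0775
  C_33 = (0.95)(0.60) − (-0.25)(-0.15) = 0.5325
det(I−A) = Σ_j (I−A)_1j·C_1j = (0.95)(0.4125) + (-0.25)(0.1075) + (-0.20)(0.0525) = 0.3545
adj(I−A) = Cᵀ =
  [ 0.4125   0.2050   0.1325]
  [ 0.1075   0.6550   0.0775]
  [ 0.0525   0.1550   0.5325]
(I − A)⁻¹ = adj(I−A) / det(I−A) ≈
  [   1.1636     0.5783     0.3738]
  [   0.3032     1.8477     0.2186]
  [   0.1481     0.4372     1.5021]
x = (I − A)⁻¹ d = adj(I−A)·d / det(I−A), with det(I−A) = 0.3545:
  x_1 = (0.4125·100 + 0.2050·40 + 0.1325·260) / 0.3545 = 83.90 / 0.3545 ≈ 236.67
  x_2 = (0.1075·100 + 0.6550·40 + 0.0775·260) / 0.3545 = 57.10 / 0.3545 ≈ 161.07
  x_3 = (0.0525·100 + 0.1550·40 + 0.5325·260) / 0.3545 = 149.90 / 0.3545 ≈ 422.85

x_3 = 422.85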